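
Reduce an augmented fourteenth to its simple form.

A7

Each octave removed subtracts seven from the number: 14 − 7 = 7.
So an augmented fourteenth is an octave plus an augmented seventh. The quality is unchanged.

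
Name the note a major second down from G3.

Counting two letter names down from G lands on F.
Moving 2 semitones down from G3 (the size of a major second) reaches F3.

F3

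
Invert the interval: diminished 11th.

First reduce the compound diminished eleventh to its simple form, a diminished fourth.
Inverted interval numbers add to nine, so a fourth pairs with a fifth (4 + 5 = 9).
And diminished becomes augmented under inversion, so we get an augmented fifth.

augmented fifth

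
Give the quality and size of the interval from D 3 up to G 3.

perfect 4th

D to G spans four letter names (D-E-F-G), so the interval is some kind of fourth.
Counting semitones, D3→G3 is 5, which is the perfect fourth.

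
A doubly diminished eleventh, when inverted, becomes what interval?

doubly augmented fifth

First reduce the compound doubly diminished eleventh to its simple form, a doubly diminished fourth.
Inverted interval numbers add to nine, so a fourth pairs with a fifth (4 + 5 = 9).
Quality inverts too: doubly diminished becomes doubly augmented. That makes the inversion a doubly augmented fifth.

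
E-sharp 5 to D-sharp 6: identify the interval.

E to D spans seven letter names (E-F-G-A-B-C-D), so the interval is some kind of seventh.
E#5 to D#6 is 10 semitones, a half step short of the major seventh (11), so this is minor.

minor seventh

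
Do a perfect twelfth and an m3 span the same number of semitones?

A perfect twelfth spans 19 semitones; a minor third spans 3 semitones. They differ by 16.

No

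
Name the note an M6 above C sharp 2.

Six letter names up from C: A.
A major sixth spans 9 semitones, so from C#2 the target pitch is A#2.

A sharp 2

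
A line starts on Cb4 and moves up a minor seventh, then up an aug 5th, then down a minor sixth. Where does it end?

Cb4 up a minor seventh → Bbb4 (10 semitones).
An augmented fifth up from Bbb4 is F5.
A minor sixth down from F5 is A4.

A4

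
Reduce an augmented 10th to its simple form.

A3

Each octave removed subtracts seven from the number: 10 − 7 = 3.
That makes an augmented tenth a compound augmented third — an octave plus an augmented third.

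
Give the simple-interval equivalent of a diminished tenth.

diminished third

Take out an octave (7 from the number): 10 − 7 = 3.
That makes a diminished tenth a compound diminished third — an octave plus a diminished third.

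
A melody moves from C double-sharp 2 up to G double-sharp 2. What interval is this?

C to G spans five letter names (C-D-E-F-G), so the interval is some kind of fifth.
Counting semitones, C##2→G##2 is 7, which is the perfect fifth.

P5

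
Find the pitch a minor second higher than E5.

Counting two letter names up from E lands on F.
Moving 1 semitone up from E5 (the size of a minor second) reaches F5.

F5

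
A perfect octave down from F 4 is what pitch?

F 3

For an octave the letter name doesn't change: still F, an octave down.
A perfect octave is 12 semitones; 12 semitones down from F4 gives F3.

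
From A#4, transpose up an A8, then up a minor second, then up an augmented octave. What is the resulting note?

B##6

Up an augmented octave from A#4: A##5 (13 semitones up).
A minor second up from A##5 is B#5.
Up an augmented octave from B#5: B##6 (13 semitones up).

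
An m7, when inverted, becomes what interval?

major second

Interval numbers invert to sum to nine: 7 + 2 = 9, so a seventh inverts to a second.
Quality inverts too: minor becomes major. That makes the inversion a major second.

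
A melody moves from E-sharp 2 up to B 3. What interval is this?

E to B spans five letter names (E-F-G-A-B), plus an octave: a twelfth.
The perfect twelfth is 19 semitones; here we have 18, one semitone narrower: diminished.
(Equivalently, a compound diminished fifth: a diminished fifth plus an octave.)

diminished 12th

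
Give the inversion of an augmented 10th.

First reduce the compound augmented tenth to its simple form, an augmented third.
The rule of nine gives the new number: 9 − 3 = 6, so a third becomes a sixth.
The quality also flips — augmented becomes diminished — giving a diminished sixth.

d6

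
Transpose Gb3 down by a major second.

The second takes the letter from G down to F.
A major second spans 2 semitones, so from Gb3 the target pitch is Fb3.

Fb3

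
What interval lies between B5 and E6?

B to E spans four letter names (B-C-D-E) — that makes it a fourth of some quality.
The perfect fourth spans 5 semitones, and B5 to E6 is exactly 5 semitones — so this is a perfect fourth.

perfect 4th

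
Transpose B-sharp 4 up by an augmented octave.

The letter stays B (same as the start), shifted an octave up.
An augmented octave is 13 semitones; 13 semitones up from B#4 gives B##5.

B-double-sharp 5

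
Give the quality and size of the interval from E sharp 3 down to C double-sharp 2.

minor tenth

Descending from E#3 to C##2 is the same interval as ascending C##2 to E#3.
C to E spans three letter names (C-D-E), plus an octave: a tenth.
At 15 semitones, C##2→E#3 falls one short of a major tenth: minor.
(Equivalently, a compound minor third: a minor third plus an octave.)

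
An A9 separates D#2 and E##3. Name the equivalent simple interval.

Take out an octave (7 from the number): 9 − 7 = 2.
Quality carries through unchanged, so the simple form is an augmented second.

augmented 2nd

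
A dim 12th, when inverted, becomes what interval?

augmented 4th

First reduce the compound diminished twelfth to its simple form, a diminished fifth.
The rule of nine gives the new number: 9 − 5 = 4, so a fifth becomes a fourth.
The quality also flips — diminished becomes augmented — giving an augmented fourth.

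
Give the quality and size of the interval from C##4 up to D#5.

minor 9th

C to D spans two letter names (C-D), plus an octave: a ninth.
C##4 to D#5 is 13 semitones, a half step short of the major ninth (14), so this is minor.
(Equivalently, a compound minor second: a minor second plus an octave.)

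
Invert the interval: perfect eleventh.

perfect fifth

First reduce the compound perfect eleventh to its simple form, a perfect fourth.
Inverted interval numbers add to nine, so a fourth pairs with a fifth (4 + 5 = 9).
Quality inverts too: perfect stays perfect. That makes the inversion a perfect fifth.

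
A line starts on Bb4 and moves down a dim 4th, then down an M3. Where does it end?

Bb4 down a diminished fourth → F#4 (4 semitones).
Down a major third from F#4: D4 (4 semitones down).

D4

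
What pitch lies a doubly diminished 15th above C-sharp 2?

C-flat 4

For a fifteenth the letter name doesn't change: still C, two octaves up.
Moving 22 semitones up from C#2 (the size of a doubly diminished fifteenth) reaches Cb4.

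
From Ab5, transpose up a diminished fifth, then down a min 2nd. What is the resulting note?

Db6

Ab5 up a diminished fifth → Ebb6 (6 semitones).
A minor second down from Ebb6 is Db6.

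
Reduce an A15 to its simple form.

augmented octave

Subtracting seven from the interval number removes an octave: 15 − 7 = 8.
Quality carries through unchanged, so the simple form is an augmented octave.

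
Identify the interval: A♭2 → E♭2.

Descending from Ab2 to Eb2 is the same interval as ascending Eb2 to Ab2.
E to A spans four letter names (E-F-G-A): a fourth.
Counting semitones, Eb2→Ab2 is 5, which is the perfect fourth.

perfect fourth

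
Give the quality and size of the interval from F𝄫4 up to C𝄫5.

F to C spans five letter names (F-G-A-B-C) — that makes it a fifth of some quality.
Counting semitones, Fbb4→Cbb5 is 7, which is the perfect fifth.

perfect 5th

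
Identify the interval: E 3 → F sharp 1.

Descending from E3 to F#1 is the same interval as ascending F#1 to E3.
F to E spans seven letter names (F-G-A-B-C-D-E), plus an octave: a fourteenth.
A major fourteenth would be 23 semitones, but F#1 to E3 is 22 — one semitone narrower, making it a minor fourteenth.
(Equivalently, a compound minor seventh: a minor seventh plus an octave.)

minor 14th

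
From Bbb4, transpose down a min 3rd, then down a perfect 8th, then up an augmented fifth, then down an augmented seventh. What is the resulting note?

Bbb4 down a minor third → Gb4 (3 semitones).
A perfect octave down from Gb4 is Gb3.
Gb3 up an augmented fifth → D4 (8 semitones).
D4 down an augmented seventh → Ebb3 (12 semitones).

Ebb3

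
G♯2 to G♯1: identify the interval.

perfect octave

Descending from G#2 to G#1 is the same interval as ascending G#1 to G#2.
G to G is the same letter name, plus an octave — that makes it an octave of some quality.
Counting semitones, G#1→G#2 is 12, which is the perfect octave.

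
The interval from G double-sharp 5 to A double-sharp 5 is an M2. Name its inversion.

Interval numbers invert to sum to nine: 2 + 7 = 9, so a second inverts to a seventh.
The quality also flips — major becomes minor — giving a minor seventh.

minor seventh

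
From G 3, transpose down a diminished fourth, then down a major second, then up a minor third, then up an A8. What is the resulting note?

Down a diminished fourth from G3: D#3 (4 semitones down).
Down a major second from D#3: C#3 (2 semitones down).
C#3 up a minor third → E3 (3 semitones).
An augmented octave up from E3 is E#4.

E sharp 4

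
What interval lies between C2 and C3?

C to C is the same letter name, plus an octave — that makes it an octave of some quality.
C2 to C3 is 12 semitones, matching the perfect octave exactly, so the quality is perfect.

perfect 8th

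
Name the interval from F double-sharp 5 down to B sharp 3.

Descending from F##5 to B#3 is the same interval as ascending B#3 to F##5.
B to F spans five letter names (B-C-D-E-F), plus an octave — that makes it a twelfth of some quality.
The perfect twelfth spans 19 semitones, and B#3 to F##5 is exactly 19 semitones — so this is a perfect twelfth.
(Equivalently, a compound perfect fifth: a perfect fifth plus an octave.)

perfect twelfth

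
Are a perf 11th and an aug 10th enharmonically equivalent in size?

Yes

A perfect eleventh spans 17 semitones, and an augmented tenth also spans 17 semitones — they're enharmonic.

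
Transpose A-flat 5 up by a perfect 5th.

The fifth takes the letter from A up to E.
A perfect fifth is 7 semitones; 7 semitones up from Ab5 gives Eb6.

E-flat 6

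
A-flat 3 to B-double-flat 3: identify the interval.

minor second

A to B spans two letter names (A-B) — that makes it a second of some quality.
At 1 semitone, Ab3→Bbb3 falls one short of a major second: minor.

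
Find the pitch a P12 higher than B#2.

F##4

Counting five letter names plus an octave up from B lands on F.
Moving 19 semitones up from B#2 (the size of a perfect twelfth) reaches F##4.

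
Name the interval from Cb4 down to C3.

Descending from Cb4 to C3 is the same interval as ascending C3 to Cb4.
C to C is the same letter name, plus an octave, so the interval is some kind of octave.
C3 to Cb4 spans 11 semitones — one semitone narrower than the perfect octave (12) — giving a diminished octave.

d8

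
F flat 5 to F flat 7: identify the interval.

F to F is the same letter name, plus 2 octaves, so the interval is some kind of fifteenth.
Fb5 to Fb7 is 24 semitones, matching the perfect fifteenth exactly, so the quality is perfect.
(Equivalently, a compound perfect octave: a perfect octave plus an octave.)

perfect fifteenth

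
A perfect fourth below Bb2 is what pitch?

The fourth takes the letter from B down to F.
A perfect fourth spans 5 semitones, so from Bb2 the target pitch is F2.

F2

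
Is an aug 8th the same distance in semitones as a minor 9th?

An augmented octave spans 13 semitones, and a minor ninth also spans 13 semitones — they're enharmonic.

Yes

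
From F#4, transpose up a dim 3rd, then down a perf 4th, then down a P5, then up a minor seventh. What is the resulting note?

A diminished third up from F#4 is Ab4.
Ab4 down a perfect fourth → Eb4 (5 semitones).
A perfect fifth down from Eb4 is Ab3.
A minor seventh up from Ab3 is Gb4.

Gb4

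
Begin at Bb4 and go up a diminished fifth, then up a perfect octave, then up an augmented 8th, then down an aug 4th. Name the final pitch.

Bb4 up a diminished fifth → Fb5 (6 semitones).
A perfect octave up from Fb5 is Fb6.
Fb6 up an augmented octave → F7 (13 semitones).
An augmented fourth down from F7 is Cb7.

Cb7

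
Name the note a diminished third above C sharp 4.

E flat 4

Counting three letter names up from C lands on E.
Moving 2 semitones up from C#4 (the size of a diminished third) reaches Eb4.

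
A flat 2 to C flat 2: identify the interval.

major sixth

Descending from Ab2 to Cb2 is the same interval as ascending Cb2 to Ab2.
C to A spans six letter names (C-D-E-F-G-A): a sixth.
Counting semitones, Cb2→Ab2 is 9, which is the major sixth.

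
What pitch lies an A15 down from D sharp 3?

D 1

A fifteenth keeps the letter name D, two octaves down from D.
An augmented fifteenth is 25 semitones; 25 semitones down from D#3 gives D1.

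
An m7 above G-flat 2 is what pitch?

F-flat 3

Seven letter names up from G: F.
A minor seventh is 10 semitones; 10 semitones up from Gb2 gives Fb3.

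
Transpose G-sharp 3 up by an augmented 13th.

E-double-sharp 5

The thirteenth's letter: G up six letter names plus an octave → E.
An augmented thirteenth is 22 semitones; 22 semitones up from G#3 gives E##5.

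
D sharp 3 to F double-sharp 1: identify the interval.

m13

Descending from D#3 to F##1 is the same interval as ascending F##1 to D#3.
F to D spans six letter names (F-G-A-B-C-D), plus an octave — that makes it a thirteenth of some quality.
F##1 to D#3 is 20 semitones, a half step short of the major thirteenth (21), so this is minor.
(Equivalently, a compound minor sixth: a minor sixth plus an octave.)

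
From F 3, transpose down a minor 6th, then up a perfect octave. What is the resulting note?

A 3

F3 down a minor sixth → A2 (8 semitones).
A perfect octave up from A2 is A3.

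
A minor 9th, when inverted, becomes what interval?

major 7th

First reduce the compound minor ninth to its simple form, a minor second.
The rule of nine gives the new number: 9 − 2 = 7, so a second becomes a seventh.
And minor becomes major under inversion, so we get a major seventh.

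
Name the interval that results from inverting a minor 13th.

major 3rd

First reduce the compound minor thirteenth to its simple form, a minor sixth.
The rule of nine gives the new number: 9 − 6 = 3, so a sixth becomes a third.
And minor becomes major under inversion, so we get a major third.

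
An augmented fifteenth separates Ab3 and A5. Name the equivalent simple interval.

augmented 8th

Take out an octave (7 from the number): 15 − 7 = 8.
So an augmented fifteenth is an octave plus an augmented octave. The quality is unchanged.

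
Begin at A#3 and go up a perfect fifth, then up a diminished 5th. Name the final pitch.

B4

Up a perfect fifth from A#3: E#4 (7 semitones up).
Up a diminished fifth from E#4: B4 (6 semitones up).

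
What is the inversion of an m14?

major 2nd

First reduce the compound minor fourteenth to its simple form, a minor seventh.
Interval numbers invert to sum to nine: 7 + 2 = 9, so a seventh inverts to a second.
The quality also flips — minor becomes major — giving a major second.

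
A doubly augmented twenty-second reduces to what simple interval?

Each octave removed subtracts seven from the number: 22 − 14 = 8.
Quality carries through unchanged, so the simple form is a doubly augmented octave.

AA8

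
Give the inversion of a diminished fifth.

A4

Inverted interval numbers add to nine, so a fifth pairs with a fourth (5 + 4 = 9).
Quality inverts too: diminished becomes augmented. That makes the inversion an augmented fourth.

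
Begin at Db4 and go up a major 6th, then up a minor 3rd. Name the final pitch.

Db5

Db4 up a major sixth → Bb4 (9 semitones).
Up a minor third from Bb4: Db5 (3 semitones up).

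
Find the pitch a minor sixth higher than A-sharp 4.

F-sharp 5

Counting six letter names up from A lands on F.
Moving 8 semitones up from A#4 (the size of a minor sixth) reaches F#5.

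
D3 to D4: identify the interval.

P8

D to D is the same letter name, plus an octave: an octave.
Counting semitones, D3→D4 is 12, which is the perfect octave.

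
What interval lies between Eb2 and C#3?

augmented 6th

E to C spans six letter names (E-F-G-A-B-C): a sixth.
A major sixth would be 9 semitones; Eb2 to C#3 is 10, one semitone wider, so the interval is augmented.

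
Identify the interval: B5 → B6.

P8

B to B is the same letter name, plus an octave — that makes it an octave of some quality.
The perfect octave spans 12 semitones, and B5 to B6 is exactly 12 semitones — so this is a perfect octave.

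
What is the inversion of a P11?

perfect fifth

First reduce the compound perfect eleventh to its simple form, a perfect fourth.
Interval numbers invert to sum to nine: 4 + 5 = 9, so a fourth inverts to a fifth.
And perfect stays perfect under inversion, so we get a perfect fifth.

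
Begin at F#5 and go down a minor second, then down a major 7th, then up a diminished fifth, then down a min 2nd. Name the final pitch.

A minor second down from F#5 is E#5.
A major seventh down from E#5 is F#4.
Up a diminished fifth from F#4: C5 (6 semitones up).
C5 down a minor second → B4 (1 semitone).

B4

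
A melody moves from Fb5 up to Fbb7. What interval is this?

diminished fifteenth

F to F is the same letter name, plus 2 octaves: a fifteenth.
A perfect fifteenth would be 24 semitones; Fb5 to Fbb7 is 23, one semitone narrower, so the interval is diminished.
(Equivalently, a compound diminished octave: a diminished octave plus an octave.)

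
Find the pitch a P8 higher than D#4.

D#5

For an octave the letter name doesn't change: still D, an octave up.
A perfect octave spans 12 semitones, so from D#4 the target pitch is D#5.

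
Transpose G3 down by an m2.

Counting two letter names down from G lands on F.
Moving 1 semitone down from G3 (the size of a minor second) reaches F#3.

F#3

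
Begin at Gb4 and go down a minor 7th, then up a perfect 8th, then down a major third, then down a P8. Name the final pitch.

Gb4 down a minor seventh → Ab3 (10 semitones).
Up a perfect octave from Ab3: Ab4 (12 semitones up).
Ab4 down a major third → Fb4 (4 semitones).
A perfect octave down from Fb4 is Fb3.

Fb3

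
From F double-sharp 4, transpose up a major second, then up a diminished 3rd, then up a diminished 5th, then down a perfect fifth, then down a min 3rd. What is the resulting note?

Up a major second from F##4: G##4 (2 semitones up).
Up a diminished third from G##4: B4 (2 semitones up).
A diminished fifth up from B4 is F5.
F5 down a perfect fifth → Bb4 (7 semitones).
Down a minor third from Bb4: G4 (3 semitones down).

G 4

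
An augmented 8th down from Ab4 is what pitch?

For an octave the letter name doesn't change: still A, an octave down.
Moving 13 semitones down from Ab4 (the size of an augmented octave) reaches Abb3.

Abb3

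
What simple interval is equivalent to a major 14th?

major seventh

Each octave removed subtracts seven from the number: 14 − 7 = 7.
Quality carries through unchanged, so the simple form is a major seventh.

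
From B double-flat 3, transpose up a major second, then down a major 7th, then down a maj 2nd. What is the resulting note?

Bbb3 up a major second → Cb4 (2 semitones).
Cb4 down a major seventh → Dbb3 (11 semitones).
Dbb3 down a major second → Cbb3 (2 semitones).

C double-flat 3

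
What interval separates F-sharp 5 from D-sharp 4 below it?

Descending from F#5 to D#4 is the same interval as ascending D#4 to F#5.
D to F spans three letter names (D-E-F), plus an octave, so the interval is some kind of tenth.
A major tenth would be 16 semitones, but D#4 to F#5 is 15 — one semitone narrower, making it a minor tenth.
(Equivalently, a compound minor third: a minor third plus an octave.)

m10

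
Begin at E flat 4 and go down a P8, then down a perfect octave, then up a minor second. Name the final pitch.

A perfect octave down from Eb4 is Eb3.
A perfect octave down from Eb3 is Eb2.
Up a minor second from Eb2: Fb2 (1 semitone up).

F flat 2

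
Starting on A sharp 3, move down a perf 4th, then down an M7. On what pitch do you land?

F sharp 2

A perfect fourth down from A#3 is E#3.
Down a major seventh from E#3: F#2 (11 semitones down).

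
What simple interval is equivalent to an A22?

Take out 2 octaves (14 from the number): 22 − 14 = 8.
Quality carries through unchanged, so the simple form is an augmented octave.

A8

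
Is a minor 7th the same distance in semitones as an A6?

Yes

Both span 10 semitones: a minor seventh and an augmented sixth are the same chromatic distance.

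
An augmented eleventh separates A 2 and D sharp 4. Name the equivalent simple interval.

augmented 4th

Subtracting seven from the interval number removes an octave: 11 − 7 = 4.
So an augmented eleventh is an octave plus an augmented fourth. The quality is unchanged.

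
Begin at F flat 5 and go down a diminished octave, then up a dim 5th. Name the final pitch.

A diminished octave down from Fb5 is F4.
F4 up a diminished fifth → Cb5 (6 semitones).

C flat 5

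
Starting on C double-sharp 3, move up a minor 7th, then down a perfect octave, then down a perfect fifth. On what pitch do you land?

E sharp 2

C##3 up a minor seventh → B#3 (10 semitones).
Down a perfect octave from B#3: B#2 (12 semitones down).
Down a perfect fifth from B#2: E#2 (7 semitones down).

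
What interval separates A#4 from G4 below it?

augmented second

Descending from A#4 to G4 is the same interval as ascending G4 to A#4.
G to A spans two letter names (G-A): a second.
G4 to A#4 spans 3 semitones — one semitone wider than the major second (2) — giving an augmented second.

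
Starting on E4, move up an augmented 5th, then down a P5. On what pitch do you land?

E#4

Up an augmented fifth from E4: B#4 (8 semitones up).
A perfect fifth down from B#4 is E#4.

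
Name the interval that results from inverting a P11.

First reduce the compound perfect eleventh to its simple form, a perfect fourth.
Interval numbers invert to sum to nine: 4 + 5 = 9, so a fourth inverts to a fifth.
The quality also flips — perfect stays perfect — giving a perfect fifth.

perfect fifth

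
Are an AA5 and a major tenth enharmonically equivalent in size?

9 semitones (doubly augmented fifth) vs 16 semitones (major tenth): not equal.

No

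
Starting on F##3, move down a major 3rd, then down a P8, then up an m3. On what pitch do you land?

F#2

Down a major third from F##3: D#3 (4 semitones down).
A perfect octave down from D#3 is D#2.
D#2 up a minor third → F#2 (3 semitones).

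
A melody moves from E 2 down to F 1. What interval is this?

Descending from E2 to F1 is the same interval as ascending F1 to E2.
F to E spans seven letter names (F-G-A-B-C-D-E) — that makes it a seventh of some quality.
The major seventh spans 11 semitones, and F1 to E2 is exactly 11 semitones — so this is a major seventh.

M7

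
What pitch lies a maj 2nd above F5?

Two letter names up from F: G.
Moving 2 semitones up from F5 (the size of a major second) reaches G5.

G5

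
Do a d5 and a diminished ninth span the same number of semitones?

A diminished fifth spans 6 semitones; a diminished ninth spans 12 semitones. They differ by 6.

No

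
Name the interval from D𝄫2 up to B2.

doubly augmented sixth

D to B spans six letter names (D-E-F-G-A-B): a sixth.
Dbb2 to B2 spans 11 semitones — two semitones wider than the major sixth (9) — giving a doubly augmented sixth.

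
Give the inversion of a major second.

minor seventh

The rule of nine gives the new number: 9 − 2 = 7, so a second becomes a seventh.
And major becomes minor under inversion, so we get a minor seventh.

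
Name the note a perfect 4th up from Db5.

Gb5

The fourth takes the letter from D up to G.
A perfect fourth spans 5 semitones, so from Db5 the target pitch is Gb5.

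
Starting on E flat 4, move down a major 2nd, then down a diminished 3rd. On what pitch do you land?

B 3

A major second down from Eb4 is Db4.
Db4 down a diminished third → B3 (2 semitones).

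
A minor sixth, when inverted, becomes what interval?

major third

Inverted interval numbers add to nine, so a sixth pairs with a third (6 + 3 = 9).
And minor becomes major under inversion, so we get a major third.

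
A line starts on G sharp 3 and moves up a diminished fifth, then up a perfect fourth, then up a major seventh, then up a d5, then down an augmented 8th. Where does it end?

A diminished fifth up from G#3 is D4.
Up a perfect fourth from D4: G4 (5 semitones up).
A major seventh up from G4 is F#5.
A diminished fifth up from F#5 is C6.
An augmented octave down from C6 is Cb5.

C flat 5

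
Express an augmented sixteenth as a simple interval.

Each octave removed subtracts seven from the number: 16 − 14 = 2.
So an augmented sixteenth is 2 octaves plus an augmented second. The quality is unchanged.

augmented second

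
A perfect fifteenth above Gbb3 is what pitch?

Gbb5

For a fifteenth the letter name doesn't change: still G, two octaves up.
Moving 24 semitones up from Gbb3 (the size of a perfect fifteenth) reaches Gbb5.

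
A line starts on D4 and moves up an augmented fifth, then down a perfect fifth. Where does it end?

D#4

D4 up an augmented fifth → A#4 (8 semitones).
A perfect fifth down from A#4 is D#4.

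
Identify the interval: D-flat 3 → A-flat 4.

D to A spans five letter names (D-E-F-G-A), plus an octave: a twelfth.
Counting semitones, Db3→Ab4 is 19, which is the perfect twelfth.
(Equivalently, a compound perfect fifth: a perfect fifth plus an octave.)

perfect 12th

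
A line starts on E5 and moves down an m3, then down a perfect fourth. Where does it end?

G#4

E5 down a minor third → C#5 (3 semitones).
A perfect fourth down from C#5 is G#4.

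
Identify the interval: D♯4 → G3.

Descending from D#4 to G3 is the same interval as ascending G3 to D#4.
G to D spans five letter names (G-A-B-C-D): a fifth.
A perfect fifth would be 7 semitones; G3 to D#4 is 8, one semitone wider, so the interval is augmented.

augmented fifth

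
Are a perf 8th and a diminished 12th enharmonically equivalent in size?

12 semitones (perfect octave) vs 18 semitones (diminished twelfth): not equal.

No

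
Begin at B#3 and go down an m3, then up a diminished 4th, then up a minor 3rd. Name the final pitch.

E4

B#3 down a minor third → G##3 (3 semitones).
Up a diminished fourth from G##3: C#4 (4 semitones up).
A minor third up from C#4 is E4.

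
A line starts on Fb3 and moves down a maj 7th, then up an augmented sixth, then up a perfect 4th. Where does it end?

Fb3 down a major seventh → Gbb2 (11 semitones).
Gbb2 up an augmented sixth → Eb3 (10 semitones).
A perfect fourth up from Eb3 is Ab3.

Ab3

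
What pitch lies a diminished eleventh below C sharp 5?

The eleventh's letter: C down four letter names plus an octave → G.
A diminished eleventh is 16 semitones; 16 semitones down from C#5 gives G##3.

G double-sharp 3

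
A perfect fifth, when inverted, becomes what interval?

perfect fourth

The rule of nine gives the new number: 9 − 5 = 4, so a fifth becomes a fourth.
Quality inverts too: perfect stays perfect. That makes the inversion a perfect fourth.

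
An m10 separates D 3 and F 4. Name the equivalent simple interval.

m3

Each octave removed subtracts seven from the number: 10 − 7 = 3.
Quality carries through unchanged, so the simple form is a minor third.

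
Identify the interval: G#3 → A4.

minor 9th

G to A spans two letter names (G-A), plus an octave: a ninth.
G#3 to A4 is 13 semitones, a half step short of the major ninth (14), so this is minor.
(Equivalently, a compound minor second: a minor second plus an octave.)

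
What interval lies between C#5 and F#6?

P11

C to F spans four letter names (C-D-E-F), plus an octave: an eleventh.
C#5 to F#6 is 17 semitones, matching the perfect eleventh exactly, so the quality is perfect.
(Equivalently, a compound perfect fourth: a perfect fourth plus an octave.)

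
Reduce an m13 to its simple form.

minor 6th

Take out an octave (7 from the number): 13 − 7 = 6.
Quality carries through unchanged, so the simple form is a minor sixth.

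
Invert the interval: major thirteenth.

minor third

First reduce the compound major thirteenth to its simple form, a major sixth.
Interval numbers invert to sum to nine: 6 + 3 = 9, so a sixth inverts to a third.
Quality inverts too: major becomes minor. That makes the inversion a minor third.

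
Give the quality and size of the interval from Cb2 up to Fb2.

perfect fourth

C to F spans four letter names (C-D-E-F), so the interval is some kind of fourth.
Cb2 to Fb2 is 5 semitones, matching the perfect fourth exactly, so the quality is perfect.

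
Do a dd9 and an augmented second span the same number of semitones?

11 semitones (doubly diminished ninth) vs 3 semitones (augmented second): not equal.

No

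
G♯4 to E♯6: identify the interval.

major thirteenth

G to E spans six letter names (G-A-B-C-D-E), plus an octave: a thirteenth.
Counting semitones, G#4→E#6 is 21, which is the major thirteenth.
(Equivalently, a compound major sixth: a major sixth plus an octave.)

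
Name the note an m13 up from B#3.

The thirteenth's letter: B up six letter names plus an octave → G.
A minor thirteenth is 20 semitones; 20 semitones up from B#3 gives G#5.

G#5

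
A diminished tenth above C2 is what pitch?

Ebb3

Three letters up from C (plus an octave) reaches E.
A diminished tenth spans 14 semitones, so from C2 the target pitch is Ebb3.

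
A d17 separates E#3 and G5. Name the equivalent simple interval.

diminished 3rd

Subtracting seven from the interval number removes an octave: 17 − 14 = 3.
That makes a diminished seventeenth a compound diminished third — 2 octaves plus a diminished third.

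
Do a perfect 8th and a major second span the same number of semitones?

A perfect octave spans 12 semitones; a major second spans 2 semitones. They differ by 10.

No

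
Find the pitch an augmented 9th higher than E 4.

Counting two letter names plus an octave up from E lands on F.
An augmented ninth spans 15 semitones, so from E4 the target pitch is F##5.

F-double-sharp 5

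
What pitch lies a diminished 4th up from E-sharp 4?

The fourth takes the letter from E up to A.
Moving 4 semitones up from E#4 (the size of a diminished fourth) reaches A4.

A 4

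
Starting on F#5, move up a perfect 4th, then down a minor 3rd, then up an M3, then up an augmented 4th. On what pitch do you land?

E##6

F#5 up a perfect fourth → B5 (5 semitones).
Down a minor third from B5: G#5 (3 semitones down).
Up a major third from G#5: B#5 (4 semitones up).
Up an augmented fourth from B#5: E##6 (6 semitones up).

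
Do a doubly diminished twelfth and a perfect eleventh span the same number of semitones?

A doubly diminished twelfth spans 17 semitones, and a perfect eleventh also spans 17 semitones — they're enharmonic.

Yes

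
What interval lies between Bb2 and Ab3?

minor 7th

B to A spans seven letter names (B-C-D-E-F-G-A): a seventh.
At 10 semitones, Bb2→Ab3 falls one short of a major seventh: minor.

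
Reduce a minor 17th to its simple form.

minor 3rd

Subtracting seven from the interval number removes an octave: 17 − 14 = 3.
That makes a minor seventeenth a compound minor third — 2 octaves plus a minor third.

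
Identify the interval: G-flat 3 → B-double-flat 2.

Descending from Gb3 to Bbb2 is the same interval as ascending Bbb2 to Gb3.
B to G spans six letter names (B-C-D-E-F-G): a sixth.
Bbb2 to Gb3 is 9 semitones, matching the major sixth exactly, so the quality is major.

major 6th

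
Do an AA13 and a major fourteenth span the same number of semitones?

Yes

Both span 23 semitones: a doubly augmented thirteenth and a major fourteenth are the same chromatic distance.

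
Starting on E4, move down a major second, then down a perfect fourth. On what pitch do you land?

E4 down a major second → D4 (2 semitones).
Down a perfect fourth from D4: A3 (5 semitones down).

A3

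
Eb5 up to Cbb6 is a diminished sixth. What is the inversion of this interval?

The rule of nine gives the new number: 9 − 6 = 3, so a sixth becomes a third.
Quality inverts too: diminished becomes augmented. That makes the inversion an augmented third.

augmented 3rd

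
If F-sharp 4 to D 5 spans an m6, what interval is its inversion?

Inverted interval numbers add to nine, so a sixth pairs with a third (6 + 3 = 9).
Quality inverts too: minor becomes major. That makes the inversion a major third.

major 3rd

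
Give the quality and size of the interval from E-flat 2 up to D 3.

major seventh

E to D spans seven letter names (E-F-G-A-B-C-D): a seventh.
Counting semitones, Eb2→D3 is 11, which is the major seventh.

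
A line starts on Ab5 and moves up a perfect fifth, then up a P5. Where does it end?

Ab5 up a perfect fifth → Eb6 (7 semitones).
Up a perfect fifth from Eb6: Bb6 (7 semitones up).

Bb6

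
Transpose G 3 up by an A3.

B sharp 3

The third takes the letter from G up to B.
An augmented third spans 5 semitones, so from G3 the target pitch is B#3.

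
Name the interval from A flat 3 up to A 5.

A to A is the same letter name, plus 2 octaves — that makes it a fifteenth of some quality.
Ab3 to A5 spans 25 semitones — one semitone wider than the perfect fifteenth (24) — giving an augmented fifteenth.
(Equivalently, a compound augmented octave: an augmented octave plus an octave.)

A15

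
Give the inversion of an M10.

First reduce the compound major tenth to its simple form, a major third.
Inverted interval numbers add to nine, so a third pairs with a sixth (3 + 6 = 9).
The quality also flips — major becomes minor — giving a minor sixth.

m6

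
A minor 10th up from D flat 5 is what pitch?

F flat 6

The tenth's letter: D up three letter names plus an octave → F.
A minor tenth spans 15 semitones, so from Db5 the target pitch is Fb6.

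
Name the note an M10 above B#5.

D##7

Three letters up from B (plus an octave) reaches D.
Moving 16 semitones up from B#5 (the size of a major tenth) reaches D##7.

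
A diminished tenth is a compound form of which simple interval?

d3

Each octave removed subtracts seven from the number: 10 − 7 = 3.
Quality carries through unchanged, so the simple form is a diminished third.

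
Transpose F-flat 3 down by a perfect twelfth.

Five letters down from F (plus an octave) reaches B.
A perfect twelfth spans 19 semitones, so from Fb3 the target pitch is Bbb1.

B-double-flat 1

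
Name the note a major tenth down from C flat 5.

A double-flat 3

The tenth's letter: C down three letter names plus an octave → A.
A major tenth is 16 semitones; 16 semitones down from Cb5 gives Abb3.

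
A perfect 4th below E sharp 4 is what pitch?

B sharp 3

Counting four letter names down from E lands on B.
A perfect fourth is 5 semitones; 5 semitones down from E#4 gives B#3.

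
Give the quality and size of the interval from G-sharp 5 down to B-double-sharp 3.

diminished thirteenth

Descending from G#5 to B##3 is the same interval as ascending B##3 to G#5.
B to G spans six letter names (B-C-D-E-F-G), plus an octave: a thirteenth.
B##3 to G#5 spans 19 semitones — two semitones narrower than the major thirteenth (21) — giving a diminished thirteenth.
(Equivalently, a compound diminished sixth: a diminished sixth plus an octave.)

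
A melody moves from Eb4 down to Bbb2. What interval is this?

augmented eleventh

Descending from Eb4 to Bbb2 is the same interval as ascending Bbb2 to Eb4.
B to E spans four letter names (B-C-D-E), plus an octave, so the interval is some kind of eleventh.
The perfect eleventh is 17 semitones; here we have 18, one semitone wider: augmented.
(Equivalently, a compound augmented fourth: an augmented fourth plus an octave.)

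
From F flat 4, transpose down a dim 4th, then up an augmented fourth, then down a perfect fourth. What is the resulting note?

A diminished fourth down from Fb4 is C4.
An augmented fourth up from C4 is F#4.
Down a perfect fourth from F#4: C#4 (5 semitones down).

C sharp 4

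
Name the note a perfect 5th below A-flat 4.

D-flat 4

The fifth takes the letter from A down to D.
A perfect fifth is 7 semitones; 7 semitones down from Ab4 gives Db4.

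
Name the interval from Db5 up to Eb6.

major 9th

D to E spans two letter names (D-E), plus an octave, so the interval is some kind of ninth.
Counting semitones, Db5→Eb6 is 14, which is the major ninth.
(Equivalently, a compound major second: a major second plus an octave.)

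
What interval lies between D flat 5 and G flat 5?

D to G spans four letter names (D-E-F-G): a fourth.
The perfect fourth spans 5 semitones, and Db5 to Gb5 is exactly 5 semitones — so this is a perfect fourth.

P4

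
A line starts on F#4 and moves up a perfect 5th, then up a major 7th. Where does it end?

F#4 up a perfect fifth → C#5 (7 semitones).
A major seventh up from C#5 is B#5.

B#5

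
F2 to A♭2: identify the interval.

minor 3rd

F to A spans three letter names (F-G-A) — that makes it a third of some quality.
At 3 semitones, F2→Ab2 falls one short of a major third: minor.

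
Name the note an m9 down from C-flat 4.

Counting two letter names plus an octave down from C lands on B.
A minor ninth spans 13 semitones, so from Cb4 the target pitch is Bb2.

B-flat 2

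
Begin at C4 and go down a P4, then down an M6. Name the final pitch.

A perfect fourth down from C4 is G3.
G3 down a major sixth → Bb2 (9 semitones).

Bb2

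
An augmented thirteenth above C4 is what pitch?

A#5

Counting six letter names plus an octave up from C lands on A.
An augmented thirteenth spans 22 semitones, so from C4 the target pitch is A#5.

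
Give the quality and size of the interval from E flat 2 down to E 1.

Descending from Eb2 to E1 is the same interval as ascending E1 to Eb2.
E to E is the same letter name, plus an octave: an octave.
E1 to Eb2 spans 11 semitones — one semitone narrower than the perfect octave (12) — giving a diminished octave.

diminished octave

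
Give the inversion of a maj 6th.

Inverted interval numbers add to nine, so a sixth pairs with a third (6 + 3 = 9).
And major becomes minor under inversion, so we get a minor third.

minor 3rd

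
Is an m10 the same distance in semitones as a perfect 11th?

No

15 semitones (minor tenth) vs 17 semitones (perfect eleventh): not equal.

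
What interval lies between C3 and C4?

P8

C to C is the same letter name, plus an octave: an octave.
C3 to C4 is 12 semitones, matching the perfect octave exactly, so the quality is perfect.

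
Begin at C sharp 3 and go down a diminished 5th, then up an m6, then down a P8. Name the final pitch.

Down a diminished fifth from C#3: F##2 (6 semitones down).
Up a minor sixth from F##2: D#3 (8 semitones up).
Down a perfect octave from D#3: D#2 (12 semitones down).

D sharp 2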